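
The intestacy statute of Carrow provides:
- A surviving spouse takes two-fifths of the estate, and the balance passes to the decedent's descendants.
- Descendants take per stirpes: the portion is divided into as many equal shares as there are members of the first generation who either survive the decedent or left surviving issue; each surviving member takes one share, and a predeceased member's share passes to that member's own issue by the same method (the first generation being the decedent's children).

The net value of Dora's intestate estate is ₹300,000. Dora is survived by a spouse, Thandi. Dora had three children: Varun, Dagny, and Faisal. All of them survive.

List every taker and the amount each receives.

Thandi: ₹120,000; Varun: ₹60,000; Dagny: ₹60,000; Faisal: ₹60,000

Thandi takes two-fifths of ₹300,000 = ₹120,000. The remaining ₹180,000 passes to the descendants.
The descendants' portion (₹180,000) is divided into 3 shares of ₹60,000: Varun, Dagny, and Faisal each take ₹60,000.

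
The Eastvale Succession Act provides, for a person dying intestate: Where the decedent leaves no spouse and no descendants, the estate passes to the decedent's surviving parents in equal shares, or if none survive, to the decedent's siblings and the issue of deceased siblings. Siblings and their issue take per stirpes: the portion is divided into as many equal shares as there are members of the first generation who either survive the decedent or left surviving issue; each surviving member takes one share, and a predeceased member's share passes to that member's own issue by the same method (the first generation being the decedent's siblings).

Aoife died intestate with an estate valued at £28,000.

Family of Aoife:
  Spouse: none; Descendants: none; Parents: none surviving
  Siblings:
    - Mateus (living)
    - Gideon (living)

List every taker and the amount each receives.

Mateus: £14,000; Gideon: £14,000

The entire £28,000 passes to the siblings and their issue.
That amount (£28,000) is divided into 2 shares of £14,000: Mateus and Gideon each take £14,000.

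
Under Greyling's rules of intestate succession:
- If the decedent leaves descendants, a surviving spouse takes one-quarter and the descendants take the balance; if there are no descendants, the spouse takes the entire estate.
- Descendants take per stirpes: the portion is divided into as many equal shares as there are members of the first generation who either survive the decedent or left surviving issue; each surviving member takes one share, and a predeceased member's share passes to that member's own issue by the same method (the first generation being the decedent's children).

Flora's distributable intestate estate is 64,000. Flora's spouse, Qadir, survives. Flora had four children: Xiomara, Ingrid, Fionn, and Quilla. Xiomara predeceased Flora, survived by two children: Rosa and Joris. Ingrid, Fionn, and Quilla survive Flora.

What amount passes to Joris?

Qadir takes one-quarter of 64,000 = 16,000. The remaining 48,000 passes to the descendants.
The descendants' portion (48,000) is divided into 4 shares of 12,000: Ingrid, Fionn, and Quilla each take 12,000; Xiomara's 12,000 share passes to Xiomara's issue.
Xiomara's share (12,000) is divided into 2 shares of 6,000: Rosa and Joris each take 6,000.

Joris receives 6,000.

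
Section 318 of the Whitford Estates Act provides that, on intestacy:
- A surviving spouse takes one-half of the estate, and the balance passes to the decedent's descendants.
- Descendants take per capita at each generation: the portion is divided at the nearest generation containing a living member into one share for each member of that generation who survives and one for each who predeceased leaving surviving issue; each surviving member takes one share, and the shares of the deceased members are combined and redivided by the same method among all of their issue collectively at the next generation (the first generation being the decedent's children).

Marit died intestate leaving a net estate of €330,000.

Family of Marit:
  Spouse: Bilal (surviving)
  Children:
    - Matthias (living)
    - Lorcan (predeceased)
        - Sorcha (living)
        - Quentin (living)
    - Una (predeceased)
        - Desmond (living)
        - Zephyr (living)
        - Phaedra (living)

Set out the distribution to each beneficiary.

Bilal takes one-half of €330,000 = €165,000. The remaining €165,000 passes to the descendants.
The descendants' portion (€165,000) is divided at the children's generation into 3 shares of €55,000. Matthias takes €55,000. The 2 shares of the deceased (Lorcan and Una) are combined into a pool of €110,000.
That pool (€110,000) is divided at the grandchildren's generation equally among Sorcha, Quentin, Desmond, Zephyr, and Phaedra: €22,000 each.

Bilal: €165,000; Matthias: €55,000; Sorcha: €22,000; Quentin: €22,000; Desmond: €22,000; Zephyr: €22,000; Phaedra: €22,000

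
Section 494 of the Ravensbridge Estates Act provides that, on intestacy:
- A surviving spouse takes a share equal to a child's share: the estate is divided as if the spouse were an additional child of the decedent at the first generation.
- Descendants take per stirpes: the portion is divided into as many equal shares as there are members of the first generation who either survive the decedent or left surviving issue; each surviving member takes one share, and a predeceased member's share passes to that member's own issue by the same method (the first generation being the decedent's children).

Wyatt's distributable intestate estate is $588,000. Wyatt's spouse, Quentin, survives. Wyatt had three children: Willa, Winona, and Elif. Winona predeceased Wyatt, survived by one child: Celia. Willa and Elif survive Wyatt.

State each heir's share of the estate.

The spouse counts as an additional share at the children's level, so there are 4 primary shares of $147,000. Quentin takes one such share ($147,000).
The children's combined portion ($441,000) is divided into 3 shares of $147,000: Willa and Elif each take $147,000; Winona's $147,000 share passes to Winona's issue.
Winona's share ($147,000) passes entirely to Celia.

Quentin: $147,000; Willa: $147,000; Celia: $147,000; Elif: $147,000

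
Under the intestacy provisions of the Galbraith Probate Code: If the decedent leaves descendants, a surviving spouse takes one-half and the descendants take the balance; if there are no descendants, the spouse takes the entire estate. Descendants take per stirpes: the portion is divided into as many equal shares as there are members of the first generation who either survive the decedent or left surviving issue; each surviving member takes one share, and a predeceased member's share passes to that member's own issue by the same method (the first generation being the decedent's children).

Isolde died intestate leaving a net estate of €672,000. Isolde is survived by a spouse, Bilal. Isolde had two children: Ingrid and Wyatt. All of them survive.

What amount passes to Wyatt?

Bilal takes one-half of €672,000 = €336,000. The remaining €336,000 passes to the descendants.
The descendants' portion (€336,000) is divided into 2 shares of €168,000: Ingrid and Wyatt each take €168,000.

Wyatt receives €168,000.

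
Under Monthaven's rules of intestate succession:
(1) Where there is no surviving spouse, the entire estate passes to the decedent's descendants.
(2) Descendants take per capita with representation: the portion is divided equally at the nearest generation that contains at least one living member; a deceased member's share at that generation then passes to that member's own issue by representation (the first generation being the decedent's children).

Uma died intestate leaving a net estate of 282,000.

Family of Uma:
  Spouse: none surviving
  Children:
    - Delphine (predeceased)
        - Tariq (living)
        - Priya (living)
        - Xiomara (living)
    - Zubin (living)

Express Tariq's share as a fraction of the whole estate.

The entire 282,000 passes to the descendants.
That amount (282,000) is divided into 2 shares of 141,000: Zubin takes 141,000; Delphine's 141,000 share passes to Delphine's issue.
Delphine's share (141,000) is divided into 3 shares of 47,000: Tariq, Priya, and Xiomara each take 47,000.

Tariq receives 1/6 of the estate.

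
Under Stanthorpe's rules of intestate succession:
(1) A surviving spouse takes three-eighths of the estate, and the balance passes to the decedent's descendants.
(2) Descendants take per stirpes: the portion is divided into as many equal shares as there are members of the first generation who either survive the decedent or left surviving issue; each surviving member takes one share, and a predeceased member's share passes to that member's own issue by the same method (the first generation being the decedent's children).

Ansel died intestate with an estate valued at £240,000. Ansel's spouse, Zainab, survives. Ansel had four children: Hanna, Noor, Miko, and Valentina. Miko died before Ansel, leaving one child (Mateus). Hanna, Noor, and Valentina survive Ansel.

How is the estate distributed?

Zainab: £90,000; Hanna: £37,500; Noor: £37,500; Mateus: £37,500; Valentina: £37,500

Zainab takes three-eighths of £240,000 = £90,000. The remaining £150,000 passes to the descendants.
The descendants' portion (£150,000) is divided into 4 shares of £37,500: Hanna, Noor, and Valentina each take £37,500; Miko's £37,500 share passes to Miko's issue.
Miko's share (£37,500) passes entirely to Mateus.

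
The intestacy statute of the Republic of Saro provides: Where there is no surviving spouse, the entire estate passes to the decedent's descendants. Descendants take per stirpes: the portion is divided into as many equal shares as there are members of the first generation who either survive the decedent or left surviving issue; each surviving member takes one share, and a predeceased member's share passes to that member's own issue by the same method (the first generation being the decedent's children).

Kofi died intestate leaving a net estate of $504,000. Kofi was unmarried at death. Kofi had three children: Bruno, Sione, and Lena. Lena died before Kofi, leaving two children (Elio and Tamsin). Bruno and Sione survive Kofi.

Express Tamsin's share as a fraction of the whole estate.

The entire $504,000 passes to the descendants.
That amount ($504,000) is divided into 3 shares of $168,000: Bruno and Sione each take $168,000; Lena's $168,000 share passes to Lena's issue.
Lena's share ($168,000) is divided into 2 shares of $84,000: Elio and Tamsin each take $84,000.

Tamsin receives 1/6 of the estate.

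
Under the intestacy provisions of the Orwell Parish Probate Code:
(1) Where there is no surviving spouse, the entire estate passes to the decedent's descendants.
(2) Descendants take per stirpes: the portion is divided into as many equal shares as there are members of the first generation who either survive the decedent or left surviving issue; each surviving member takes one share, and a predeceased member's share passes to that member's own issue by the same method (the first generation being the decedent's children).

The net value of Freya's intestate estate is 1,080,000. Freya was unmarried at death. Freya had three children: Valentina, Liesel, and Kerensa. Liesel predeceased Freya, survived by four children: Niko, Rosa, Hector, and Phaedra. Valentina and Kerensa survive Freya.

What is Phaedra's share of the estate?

Phaedra receives 90,000.

The entire 1,080,000 passes to the descendants.
That amount (1,080,000) is divided into 3 shares of 360,000: Valentina and Kerensa each take 360,000; Liesel's 360,000 share passes to Liesel's issue.
Liesel's share (360,000) is divided into 4 shares of 90,000: Niko, Rosa, Hector, and Phaedra each take 90,000.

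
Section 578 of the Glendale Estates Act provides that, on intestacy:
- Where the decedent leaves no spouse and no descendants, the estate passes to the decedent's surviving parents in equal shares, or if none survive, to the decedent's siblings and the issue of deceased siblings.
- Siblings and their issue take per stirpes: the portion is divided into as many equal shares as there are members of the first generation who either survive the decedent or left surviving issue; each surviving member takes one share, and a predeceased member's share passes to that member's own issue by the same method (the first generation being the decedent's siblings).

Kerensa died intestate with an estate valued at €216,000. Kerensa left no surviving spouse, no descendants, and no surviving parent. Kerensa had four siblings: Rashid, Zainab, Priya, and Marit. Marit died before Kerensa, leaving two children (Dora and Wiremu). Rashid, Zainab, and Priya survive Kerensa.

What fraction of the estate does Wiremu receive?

Wiremu receives 1/8 of the estate.

The entire €216,000 passes to the siblings and their issue.
That amount (€216,000) is divided into 4 shares of €54,000: Rashid, Zainab, and Priya each take €54,000; Marit's €54,000 share passes to Marit's issue.
Marit's share (€54,000) is divided into 2 shares of €27,000: Dora and Wiremu each take €27,000.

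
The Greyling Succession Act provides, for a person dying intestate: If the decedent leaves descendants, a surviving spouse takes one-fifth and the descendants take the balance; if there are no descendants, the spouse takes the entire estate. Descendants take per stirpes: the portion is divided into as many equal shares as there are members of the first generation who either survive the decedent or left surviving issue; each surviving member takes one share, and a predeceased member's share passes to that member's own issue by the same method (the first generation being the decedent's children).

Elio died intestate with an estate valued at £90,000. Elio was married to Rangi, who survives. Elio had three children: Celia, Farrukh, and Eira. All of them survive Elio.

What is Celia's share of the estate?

Rangi takes one-fifth of £90,000 = £18,000. The remaining £72,000 passes to the descendants.
The descendants' portion (£72,000) is divided into 3 shares of £24,000: Celia, Farrukh, and Eira each take £24,000.

Celia receives £24,000.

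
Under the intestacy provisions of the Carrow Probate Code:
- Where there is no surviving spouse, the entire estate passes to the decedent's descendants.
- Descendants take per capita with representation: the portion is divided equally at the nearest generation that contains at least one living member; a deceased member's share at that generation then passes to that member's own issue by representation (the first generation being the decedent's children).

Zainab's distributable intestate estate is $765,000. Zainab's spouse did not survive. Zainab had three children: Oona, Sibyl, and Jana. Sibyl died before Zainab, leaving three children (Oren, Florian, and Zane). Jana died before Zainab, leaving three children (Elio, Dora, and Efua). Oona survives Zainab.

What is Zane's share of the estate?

Zane receives $85,000.

The entire $765,000 passes to the descendants.
That amount ($765,000) is divided into 3 shares of $255,000: Oona takes $255,000; Sibyl's $255,000 share passes to Sibyl's issue; Jana's $255,000 share passes to Jana's issue.
Sibyl's share ($255,000) is divided into 3 shares of $85,000: Oren, Florian, and Zane each take $85,000.
Jana's share ($255,000) is divided into 3 shares of $85,000: Elio, Dora, and Efua each take $85,000.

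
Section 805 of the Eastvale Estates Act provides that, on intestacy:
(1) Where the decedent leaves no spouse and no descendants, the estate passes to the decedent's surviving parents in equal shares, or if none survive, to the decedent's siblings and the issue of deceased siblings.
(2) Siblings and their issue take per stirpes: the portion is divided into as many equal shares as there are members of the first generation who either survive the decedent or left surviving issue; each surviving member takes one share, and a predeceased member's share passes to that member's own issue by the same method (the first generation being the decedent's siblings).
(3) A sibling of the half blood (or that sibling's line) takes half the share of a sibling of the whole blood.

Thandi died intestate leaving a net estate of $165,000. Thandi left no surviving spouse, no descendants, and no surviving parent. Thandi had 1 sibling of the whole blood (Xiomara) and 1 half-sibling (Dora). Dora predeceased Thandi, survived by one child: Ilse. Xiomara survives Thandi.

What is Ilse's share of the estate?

The entire $165,000 passes to the siblings and their issue.
Counting each half-blood sibling's line as half a unit, there are 3/2 units in $165,000, so one unit is $110,000. Whole-blood lines (Xiomara) take $110,000 each; half-blood lines (Dora) take $55,000 each.
Dora's share ($55,000) passes entirely to Ilse.

Ilse receives $55,000.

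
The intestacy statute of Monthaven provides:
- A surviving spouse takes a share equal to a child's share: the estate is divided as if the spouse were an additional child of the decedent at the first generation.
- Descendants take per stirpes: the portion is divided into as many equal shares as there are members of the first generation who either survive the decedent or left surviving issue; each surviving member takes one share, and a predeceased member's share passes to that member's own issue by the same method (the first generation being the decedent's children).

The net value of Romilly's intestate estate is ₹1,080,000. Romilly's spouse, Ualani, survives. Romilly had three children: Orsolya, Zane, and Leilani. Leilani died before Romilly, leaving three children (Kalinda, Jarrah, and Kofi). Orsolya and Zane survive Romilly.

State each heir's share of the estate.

The spouse counts as an additional share at the children's level, so there are 4 primary shares of ₹270,000. Ualani takes one such share (₹270,000).
The children's combined portion (₹810,000) is divided into 3 shares of ₹270,000: Orsolya and Zane each take ₹270,000; Leilani's ₹270,000 share passes to Leilani's issue.
Leilani's share (₹270,000) is divided into 3 shares of ₹90,000: Kalinda, Jarrah, and Kofi each take ₹90,000.

Ualani: ₹270,000; Orsolya: ₹270,000; Zane: ₹270,000; Kalinda: ₹90,000; Jarrah: ₹90,000; Kofi: ₹90,000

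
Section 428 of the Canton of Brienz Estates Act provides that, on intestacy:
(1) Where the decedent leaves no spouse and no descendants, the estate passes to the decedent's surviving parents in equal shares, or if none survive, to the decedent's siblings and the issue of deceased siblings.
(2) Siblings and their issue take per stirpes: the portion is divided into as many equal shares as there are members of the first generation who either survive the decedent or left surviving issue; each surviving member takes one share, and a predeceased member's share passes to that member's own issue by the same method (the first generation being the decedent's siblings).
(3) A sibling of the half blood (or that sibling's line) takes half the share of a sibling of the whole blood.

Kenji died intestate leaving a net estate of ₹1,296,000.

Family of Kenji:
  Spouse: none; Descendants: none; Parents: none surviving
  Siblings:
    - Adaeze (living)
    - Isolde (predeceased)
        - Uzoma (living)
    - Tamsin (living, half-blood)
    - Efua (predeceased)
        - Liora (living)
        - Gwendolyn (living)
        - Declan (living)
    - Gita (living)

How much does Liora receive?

The entire ₹1,296,000 passes to the siblings and their issue.
Counting each half-blood sibling's line as half a unit, there are 9/2 units in ₹1,296,000, so one unit is ₹288,000. Whole-blood lines (Adaeze, Isolde, Efua, and Gita) take ₹288,000 each; half-blood lines (Tamsin) take ₹144,000 each.
Isolde's share (₹288,000) passes entirely to Uzoma.
Efua's share (₹288,000) is divided into 3 shares of ₹96,000: Liora, Gwendolyn, and Declan each take ₹96,000.

Liora receives ₹96,000.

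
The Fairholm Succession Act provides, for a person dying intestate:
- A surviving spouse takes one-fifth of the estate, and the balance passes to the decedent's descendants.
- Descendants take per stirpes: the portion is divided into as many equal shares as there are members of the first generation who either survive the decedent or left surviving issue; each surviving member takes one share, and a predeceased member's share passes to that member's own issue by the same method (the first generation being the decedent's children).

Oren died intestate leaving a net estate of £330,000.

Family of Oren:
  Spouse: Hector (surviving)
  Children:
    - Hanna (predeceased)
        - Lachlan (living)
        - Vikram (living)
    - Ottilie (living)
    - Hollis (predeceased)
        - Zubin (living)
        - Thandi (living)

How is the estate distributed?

Hector: £66,000; Lachlan: £44,000; Vikram: £44,000; Ottilie: £88,000; Zubin: £44,000; Thandi: £44,000

Hector takes one-fifth of £330,000 = £66,000. The remaining £264,000 passes to the descendants.
The descendants' portion (£264,000) is divided into 3 shares of £88,000: Ottilie takes £88,000; Hanna's £88,000 share passes to Hanna's issue; Hollis's £88,000 share passes to Hollis's issue.
Hanna's share (£88,000) is divided into 2 shares of £44,000: Lachlan and Vikram each take £44,000.
Hollis's share (£88,000) is divided into 2 shares of £44,000: Zubin and Thandi each take £44,000.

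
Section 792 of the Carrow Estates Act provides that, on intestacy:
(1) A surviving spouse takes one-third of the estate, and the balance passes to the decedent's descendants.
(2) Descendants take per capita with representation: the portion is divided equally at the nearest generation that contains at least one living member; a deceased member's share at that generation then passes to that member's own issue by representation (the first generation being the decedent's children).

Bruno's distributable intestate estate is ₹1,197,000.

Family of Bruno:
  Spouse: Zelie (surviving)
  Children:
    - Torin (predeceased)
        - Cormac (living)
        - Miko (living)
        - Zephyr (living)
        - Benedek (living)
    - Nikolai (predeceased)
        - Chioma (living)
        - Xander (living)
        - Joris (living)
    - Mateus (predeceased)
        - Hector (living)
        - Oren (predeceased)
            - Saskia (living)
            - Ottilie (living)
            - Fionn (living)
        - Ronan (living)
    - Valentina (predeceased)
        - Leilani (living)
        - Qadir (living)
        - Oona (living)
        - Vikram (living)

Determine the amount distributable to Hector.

Zelie takes one-third of ₹1,197,000 = ₹399,000. The remaining ₹798,000 passes to the descendants.
No child survives, so the initial division is made at the grandchildren's generation.
The descendants' portion (₹798,000) is divided into 14 shares of ₹57,000: Cormac, Miko, Zephyr, Benedek, Chioma, Xander, Joris, Hector, Ronan, Leilani, Qadir, Oona, and Vikram each take ₹57,000; Oren's ₹57,000 share passes to Oren's issue.
Oren's share (₹57,000) is divided into 3 shares of ₹19,000: Saskia, Ottilie, and Fionn each take ₹19,000.

Hector receives ₹57,000.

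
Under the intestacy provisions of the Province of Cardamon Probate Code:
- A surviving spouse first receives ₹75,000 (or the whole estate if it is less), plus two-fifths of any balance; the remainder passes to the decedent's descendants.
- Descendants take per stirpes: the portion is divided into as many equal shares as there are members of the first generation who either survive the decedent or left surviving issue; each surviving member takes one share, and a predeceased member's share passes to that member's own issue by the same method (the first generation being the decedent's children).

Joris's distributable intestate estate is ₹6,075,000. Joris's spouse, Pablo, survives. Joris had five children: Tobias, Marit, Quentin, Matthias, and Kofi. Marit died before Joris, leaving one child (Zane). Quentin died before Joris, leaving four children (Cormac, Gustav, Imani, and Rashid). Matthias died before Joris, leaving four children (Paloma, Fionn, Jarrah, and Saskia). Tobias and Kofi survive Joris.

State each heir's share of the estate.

Pablo first takes ₹75,000, leaving a balance of ₹6,000,000. Pablo then takes two-fifths of the balance (₹2,400,000), for a total of ₹2,475,000. The remaining ₹3,600,000 passes to the descendants.
The descendants' portion (₹3,600,000) is divided into 5 shares of ₹720,000: Tobias and Kofi each take ₹720,000; Marit's ₹720,000 share passes to Marit's issue; Quentin's ₹720,000 share passes to Quentin's issue; Matthias's ₹720,000 share passes to Matthias's issue.
Marit's share (₹720,000) passes entirely to Zane.
Quentin's share (₹720,000) is divided into 4 shares of ₹180,000: Cormac, Gustav, Imani, and Rashid each take ₹180,000.
Matthias's share (₹720,000) is divided into 4 shares of ₹180,000: Paloma, Fionn, Jarrah, and Saskia each take ₹180,000.

Pablo: ₹2,475,000; Tobias: ₹720,000; Zane: ₹720,000; Cormac: ₹180,000; Gustav: ₹180,000; Imani: ₹180,000; Rashid: ₹180,000; Paloma: ₹180,000; Fionn: ₹180,000; Jarrah: ₹180,000; Saskia: ₹180,000; Kofi: ₹720,000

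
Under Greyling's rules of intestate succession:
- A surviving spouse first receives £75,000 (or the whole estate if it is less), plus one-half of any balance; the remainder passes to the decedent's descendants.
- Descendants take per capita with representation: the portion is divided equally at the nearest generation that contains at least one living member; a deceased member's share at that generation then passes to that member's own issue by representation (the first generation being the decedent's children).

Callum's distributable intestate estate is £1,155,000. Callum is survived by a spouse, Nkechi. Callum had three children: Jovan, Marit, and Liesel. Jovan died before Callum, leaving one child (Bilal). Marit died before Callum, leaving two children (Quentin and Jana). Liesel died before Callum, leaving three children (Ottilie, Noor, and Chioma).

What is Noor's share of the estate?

Nkechi first takes £75,000, leaving a balance of £1,080,000. Nkechi then takes one-half of the balance (£540,000), for a total of £615,000. The remaining £540,000 passes to the descendants.
No child survives, so the initial division is made at the grandchildren's generation.
The descendants' portion (£540,000) is divided into 6 shares of £90,000: Bilal, Quentin, Jana, Ottilie, Noor, and Chioma each take £90,000.

Noor receives £90,000.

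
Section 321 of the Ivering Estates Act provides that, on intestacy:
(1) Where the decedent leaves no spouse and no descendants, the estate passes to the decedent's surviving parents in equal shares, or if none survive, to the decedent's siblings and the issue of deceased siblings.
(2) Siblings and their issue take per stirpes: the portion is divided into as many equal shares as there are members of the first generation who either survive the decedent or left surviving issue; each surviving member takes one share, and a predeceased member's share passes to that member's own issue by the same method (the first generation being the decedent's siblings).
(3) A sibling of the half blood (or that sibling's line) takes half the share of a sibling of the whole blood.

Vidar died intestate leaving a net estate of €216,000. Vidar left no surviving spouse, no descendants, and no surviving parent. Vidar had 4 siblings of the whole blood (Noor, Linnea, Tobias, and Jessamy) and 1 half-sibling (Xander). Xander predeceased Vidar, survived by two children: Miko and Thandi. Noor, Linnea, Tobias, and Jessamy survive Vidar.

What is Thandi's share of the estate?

Thandi receives €12,000.

The entire €216,000 passes to the siblings and their issue.
Counting each half-blood sibling's line as half a unit, there are 9/2 units in €216,000, so one unit is €48,000. Whole-blood lines (Noor, Linnea, Tobias, and Jessamy) take €48,000 each; half-blood lines (Xander) take €24,000 each.
Xander's share (€24,000) is divided into 2 shares of €12,000: Miko and Thandi each take €12,000.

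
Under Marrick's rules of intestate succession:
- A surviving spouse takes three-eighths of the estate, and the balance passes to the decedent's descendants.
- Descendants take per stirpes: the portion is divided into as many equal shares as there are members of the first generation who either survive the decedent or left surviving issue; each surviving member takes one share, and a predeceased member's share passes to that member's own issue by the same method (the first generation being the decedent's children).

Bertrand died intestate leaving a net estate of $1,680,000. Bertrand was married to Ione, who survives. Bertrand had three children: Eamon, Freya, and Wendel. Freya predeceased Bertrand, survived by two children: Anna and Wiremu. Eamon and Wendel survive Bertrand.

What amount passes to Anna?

Anna receives $175,000.

Ione takes three-eighths of $1,680,000 = $630,000. The remaining $1,050,000 passes to the descendants.
The descendants' portion ($1,050,000) is divided into 3 shares of $350,000: Eamon and Wendel each take $350,000; Freya's $350,000 share passes to Freya's issue.
Freya's share ($350,000) is divided into 2 shares of $175,000: Anna and Wiremu each take $175,000.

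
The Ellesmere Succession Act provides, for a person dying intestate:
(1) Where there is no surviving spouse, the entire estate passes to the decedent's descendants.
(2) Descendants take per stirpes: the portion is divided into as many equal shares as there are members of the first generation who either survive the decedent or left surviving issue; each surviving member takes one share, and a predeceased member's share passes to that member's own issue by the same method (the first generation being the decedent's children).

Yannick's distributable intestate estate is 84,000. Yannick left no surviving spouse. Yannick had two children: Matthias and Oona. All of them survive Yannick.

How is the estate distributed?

Matthias: 42,000; Oona: 42,000

The entire 84,000 passes to the descendants.
That amount (84,000) is divided into 2 shares of 42,000: Matthias and Oona each take 42,000.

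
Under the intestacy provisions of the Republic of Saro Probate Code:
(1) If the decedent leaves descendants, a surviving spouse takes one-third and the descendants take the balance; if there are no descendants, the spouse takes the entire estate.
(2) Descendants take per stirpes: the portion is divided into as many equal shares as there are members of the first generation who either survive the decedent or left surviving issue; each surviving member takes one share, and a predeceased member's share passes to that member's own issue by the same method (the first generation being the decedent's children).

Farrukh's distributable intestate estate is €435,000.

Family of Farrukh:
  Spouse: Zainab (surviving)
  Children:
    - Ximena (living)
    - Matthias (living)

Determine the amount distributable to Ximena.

Ximena receives €145,000.

Zainab takes one-third of €435,000 = €145,000. The remaining €290,000 passes to the descendants.
The descendants' portion (€290,000) is divided into 2 shares of €145,000: Ximena and Matthias each take €145,000.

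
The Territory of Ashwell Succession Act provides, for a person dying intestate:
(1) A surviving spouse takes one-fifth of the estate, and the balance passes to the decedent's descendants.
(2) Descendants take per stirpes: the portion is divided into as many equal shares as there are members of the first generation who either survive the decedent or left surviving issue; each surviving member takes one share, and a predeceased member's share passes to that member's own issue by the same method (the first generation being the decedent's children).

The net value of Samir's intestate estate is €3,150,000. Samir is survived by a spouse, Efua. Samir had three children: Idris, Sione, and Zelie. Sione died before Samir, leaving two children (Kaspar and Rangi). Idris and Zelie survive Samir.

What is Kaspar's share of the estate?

Efua takes one-fifth of €3,150,000 = €630,000. The remaining €2,520,000 passes to the descendants.
The descendants' portion (€2,520,000) is divided into 3 shares of €840,000: Idris and Zelie each take €840,000; Sione's €840,000 share passes to Sione's issue.
Sione's share (€840,000) is divided into 2 shares of €420,000: Kaspar and Rangi each take €420,000.

Kaspar receives €420,000.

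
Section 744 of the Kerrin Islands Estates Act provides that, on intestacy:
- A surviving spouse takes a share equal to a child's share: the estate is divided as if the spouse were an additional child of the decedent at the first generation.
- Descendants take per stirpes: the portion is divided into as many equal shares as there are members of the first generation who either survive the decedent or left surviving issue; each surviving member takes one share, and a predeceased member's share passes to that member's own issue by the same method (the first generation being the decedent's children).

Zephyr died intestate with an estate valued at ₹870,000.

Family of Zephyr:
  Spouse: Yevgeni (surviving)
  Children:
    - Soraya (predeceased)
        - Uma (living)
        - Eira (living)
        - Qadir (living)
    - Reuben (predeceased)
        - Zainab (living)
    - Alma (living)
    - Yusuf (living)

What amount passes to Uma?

Uma receives ₹58,000.

The spouse counts as an additional share at the children's level, so there are 5 primary shares of ₹174,000. Yevgeni takes one such share (₹174,000).
The children's combined portion (₹696,000) is divided into 4 shares of ₹174,000: Alma and Yusuf each take ₹174,000; Soraya's ₹174,000 share passes to Soraya's issue; Reuben's ₹174,000 share passes to Reuben's issue.
Soraya's share (₹174,000) is divided into 3 shares of ₹58,000: Uma, Eira, and Qadir each take ₹58,000.
Reuben's share (₹174,000) passes entirely to Zainab.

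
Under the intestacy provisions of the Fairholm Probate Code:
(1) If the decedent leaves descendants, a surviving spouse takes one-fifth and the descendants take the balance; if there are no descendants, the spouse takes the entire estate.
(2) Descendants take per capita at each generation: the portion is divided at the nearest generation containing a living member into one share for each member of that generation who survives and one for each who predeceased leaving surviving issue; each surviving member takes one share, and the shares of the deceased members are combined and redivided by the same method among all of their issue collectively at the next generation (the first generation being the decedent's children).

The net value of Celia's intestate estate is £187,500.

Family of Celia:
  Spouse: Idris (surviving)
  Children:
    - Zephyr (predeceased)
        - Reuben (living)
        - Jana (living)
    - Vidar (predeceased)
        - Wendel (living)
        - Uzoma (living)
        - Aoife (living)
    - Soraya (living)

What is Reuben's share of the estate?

Idris takes one-fifth of £187,500 = £37,500. The remaining £150,000 passes to the descendants.
The descendants' portion (£150,000) is divided at the children's generation into 3 shares of £50,000. Soraya takes £50,000. The 2 shares of the deceased (Zephyr and Vidar) are combined into a pool of £100,000.
That pool (£100,000) is divided at the grandchildren's generation equally among Reuben, Jana, Wendel, Uzoma, and Aoife: £20,000 each.

Reuben receives £20,000.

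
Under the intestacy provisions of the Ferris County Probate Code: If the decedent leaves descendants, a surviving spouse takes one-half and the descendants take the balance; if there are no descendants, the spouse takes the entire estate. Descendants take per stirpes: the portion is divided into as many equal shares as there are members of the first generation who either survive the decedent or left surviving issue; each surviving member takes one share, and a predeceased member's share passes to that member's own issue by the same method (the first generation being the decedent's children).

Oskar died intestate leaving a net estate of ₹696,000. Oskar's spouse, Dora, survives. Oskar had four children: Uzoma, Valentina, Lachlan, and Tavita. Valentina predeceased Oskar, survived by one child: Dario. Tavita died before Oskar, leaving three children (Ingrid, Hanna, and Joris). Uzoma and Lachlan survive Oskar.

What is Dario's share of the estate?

Dora takes one-half of ₹696,000 = ₹348,000. The remaining ₹348,000 passes to the descendants.
The descendants' portion (₹348,000) is divided into 4 shares of ₹87,000: Uzoma and Lachlan each take ₹87,000; Valentina's ₹87,000 share passes to Valentina's issue; Tavita's ₹87,000 share passes to Tavita's issue.
Valentina's share (₹87,000) passes entirely to Dario.
Tavita's share (₹87,000) is divided into 3 shares of ₹29,000: Ingrid, Hanna, and Joris each take ₹29,000.

Dario receives ₹87,000.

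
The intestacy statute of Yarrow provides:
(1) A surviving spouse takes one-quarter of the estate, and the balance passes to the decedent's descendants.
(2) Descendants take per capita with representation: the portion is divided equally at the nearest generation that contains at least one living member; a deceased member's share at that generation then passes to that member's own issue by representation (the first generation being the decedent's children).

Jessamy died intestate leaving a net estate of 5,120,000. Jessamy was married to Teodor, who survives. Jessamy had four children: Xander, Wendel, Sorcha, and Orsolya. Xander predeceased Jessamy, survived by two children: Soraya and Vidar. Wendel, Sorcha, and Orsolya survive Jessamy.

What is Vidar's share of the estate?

Teodor takes one-quarter of 5,120,000 = 1,280,000. The remaining 3,840,000 passes to the descendants.
The descendants' portion (3,840,000) is divided into 4 shares of 960,000: Wendel, Sorcha, and Orsolya each take 960,000; Xander's 960,000 share passes to Xander's issue.
Xander's share (960,000) is divided into 2 shares of 480,000: Soraya and Vidar each take 480,000.

Vidar receives 480,000.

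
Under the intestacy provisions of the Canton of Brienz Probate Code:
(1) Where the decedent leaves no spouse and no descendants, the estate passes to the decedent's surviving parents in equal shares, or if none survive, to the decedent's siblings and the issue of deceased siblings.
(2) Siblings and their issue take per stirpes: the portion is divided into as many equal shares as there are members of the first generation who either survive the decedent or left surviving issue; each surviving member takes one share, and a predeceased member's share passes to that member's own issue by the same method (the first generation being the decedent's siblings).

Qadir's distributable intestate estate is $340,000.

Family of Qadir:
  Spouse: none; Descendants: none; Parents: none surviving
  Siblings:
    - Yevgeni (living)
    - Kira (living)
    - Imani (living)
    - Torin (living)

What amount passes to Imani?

The entire $340,000 passes to the siblings and their issue.
That amount ($340,000) is divided into 4 shares of $85,000: Yevgeni, Kira, Imani, and Torin each take $85,000.

Imani receives $85,000.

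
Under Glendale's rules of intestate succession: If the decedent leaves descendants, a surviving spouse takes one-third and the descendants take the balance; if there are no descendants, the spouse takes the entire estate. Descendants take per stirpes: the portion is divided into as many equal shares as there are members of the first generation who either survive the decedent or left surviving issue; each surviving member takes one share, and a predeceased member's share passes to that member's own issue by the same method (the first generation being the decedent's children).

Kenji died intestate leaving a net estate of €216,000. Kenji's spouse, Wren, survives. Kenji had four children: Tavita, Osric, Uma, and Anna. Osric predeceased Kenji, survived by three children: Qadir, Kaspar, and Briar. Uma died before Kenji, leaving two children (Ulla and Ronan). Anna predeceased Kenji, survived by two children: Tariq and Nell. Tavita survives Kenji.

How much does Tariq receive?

Wren takes one-third of €216,000 = €72,000. The remaining €144,000 passes to the descendants.
The descendants' portion (€144,000) is divided into 4 shares of €36,000: Tavita takes €36,000; Osric's €36,000 share passes to Osric's issue; Uma's €36,000 share passes to Uma's issue; Anna's €36,000 share passes to Anna's issue.
Osric's share (€36,000) is divided into 3 shares of €12,000: Qadir, Kaspar, and Briar each take €12,000.
Uma's share (€36,000) is divided into 2 shares of €18,000: Ulla and Ronan each take €18,000.
Anna's share (€36,000) is divided into 2 shares of €18,000: Tariq and Nell each take €18,000.

Tariq receives €18,000.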